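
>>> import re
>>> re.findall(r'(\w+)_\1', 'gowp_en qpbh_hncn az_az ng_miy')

`\1` is not a pattern — it's the concrete string captured by group 1, re-applied verbatim.
Walking the string: at [11:14] match 'h_h', group 1 = 'h'; at [18:23] match 'az_az', group 1 = 'az'.
With a single group, `findall` returns only what that group captured — 2 items.

['h', 'az']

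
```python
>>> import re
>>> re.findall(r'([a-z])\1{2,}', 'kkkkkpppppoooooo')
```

`\1` has to match the exact text group 1 already captured.
Matches: at [0:5] match 'kkkkk', group 1 = 'k'; at [5:10] match 'ppppp', group 1 = 'p'; at [10:16] match 'oooooo', group 1 = 'o'.
One capturing group, so `findall` returns just the captured substring from each match — 3 in all.

['k', 'p', 'o']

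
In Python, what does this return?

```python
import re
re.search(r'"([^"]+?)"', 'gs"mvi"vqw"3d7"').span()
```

The match spans [2:7] → '"mvi"'.

(2, 7)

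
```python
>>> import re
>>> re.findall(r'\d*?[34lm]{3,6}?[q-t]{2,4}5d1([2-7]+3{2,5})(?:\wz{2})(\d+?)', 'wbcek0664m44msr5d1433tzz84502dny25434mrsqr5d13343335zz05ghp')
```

[('433', '8'), ('334333', '0')]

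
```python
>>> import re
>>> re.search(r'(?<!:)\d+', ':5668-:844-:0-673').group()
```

`(?!…)`/`(?<!…)` only lets a position through if the neighbouring text does NOT match; no characters are consumed.
The match spans [2:5] → '668'.

'668'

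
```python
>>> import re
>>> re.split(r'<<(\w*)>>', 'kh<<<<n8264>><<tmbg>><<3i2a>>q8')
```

['kh<<', 'n8264', '', 'tmbg', '', '3i2a', 'q8']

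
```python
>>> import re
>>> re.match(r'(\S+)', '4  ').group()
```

'4'

This matches one or more of a non-whitespace character (captured).
`re.match` won't scan ahead — the pattern has to work from the very first character.
The match spans [0:1] → '4'.
Captured: group 1 = '4'.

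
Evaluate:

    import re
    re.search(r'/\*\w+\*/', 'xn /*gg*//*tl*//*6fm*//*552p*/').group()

'/*gg*/'

`re.search` tries every starting position until one works.
The match spans [3:9] → '/*gg*/'.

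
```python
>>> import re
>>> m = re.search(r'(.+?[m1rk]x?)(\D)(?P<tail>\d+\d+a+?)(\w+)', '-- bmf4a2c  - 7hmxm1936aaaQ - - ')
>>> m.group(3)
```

'1936a'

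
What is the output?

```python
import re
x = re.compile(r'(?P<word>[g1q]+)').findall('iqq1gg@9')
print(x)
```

Because there's exactly one group, `findall` drops the full match and keeps group 1 from the one hit.

['qq1gg']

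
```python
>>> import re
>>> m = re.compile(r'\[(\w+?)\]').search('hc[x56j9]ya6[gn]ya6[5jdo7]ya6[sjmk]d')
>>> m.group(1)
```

'x56j9'

The match spans [2:9] → '[x56j9]'.
Captured: group 1 = 'x56j9'.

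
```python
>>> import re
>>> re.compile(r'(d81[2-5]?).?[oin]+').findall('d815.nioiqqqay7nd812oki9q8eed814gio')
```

This matches the literal 'd81', then optionally a character in [2-5] (captured); then optionally any character, then one or more of one of [oin].
Matches: at [0:9] match 'd815.nioi', group 1 = 'd815'; at [16:21] match 'd812o', group 1 = 'd812'; at [28:35] match 'd814gio', group 1 = 'd814'.
With a single group, `findall` returns only what that group captured — 3 items.

['d815', 'd812', 'd814']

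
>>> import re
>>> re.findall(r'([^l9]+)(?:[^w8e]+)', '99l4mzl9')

The pattern matches one or more of any character except [l9] (captured); then one or more of any character except [w8e] (non-capturing group).
Walking the string: at [3:8] match '4mzl9', group 1 = '4mz'.
`findall` collects group 1 from the one match (1 total).

['4mz']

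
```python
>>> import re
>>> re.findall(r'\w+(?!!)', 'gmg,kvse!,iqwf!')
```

['gmg', 'kvs', 'iqw']

Because the assertion is negative and zero-width, positions next to the forbidden text are skipped.
Since nothing is captured, `findall` lists the 3 matched substrings directly.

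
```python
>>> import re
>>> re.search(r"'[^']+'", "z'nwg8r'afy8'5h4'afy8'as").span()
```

(1, 8)

`re.search` tries every starting position until one works.
The match spans [1:8] → "'nwg8r'".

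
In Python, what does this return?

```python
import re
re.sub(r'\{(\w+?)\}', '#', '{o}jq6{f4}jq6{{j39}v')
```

Matches: at [0:3] → '{o}'; at [6:10] → '{f4}'; at [14:19] → '{j39}'.
Every occurrence is swapped for '#'.

'#jq6#jq6{#v'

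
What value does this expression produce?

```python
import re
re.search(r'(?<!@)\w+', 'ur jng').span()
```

`(?!…)`/`(?<!…)` only lets a position through if the neighbouring text does NOT match; no characters are consumed.
`search` walks the string left to right and returns the first match it finds.
The match spans [0:2] → 'ur'.

(0, 2)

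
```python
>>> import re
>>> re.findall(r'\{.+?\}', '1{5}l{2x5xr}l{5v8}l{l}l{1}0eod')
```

Since nothing is captured, `findall` lists the 5 matched substrings directly.

['{5}', '{2x5xr}', '{5v8}', '{l}', '{1}']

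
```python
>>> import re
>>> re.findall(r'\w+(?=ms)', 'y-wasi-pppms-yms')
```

['ppp', 'y']

Lookahead/lookbehind check context without consuming it, so the matched span excludes the asserted characters.
Scanning left to right: at [7:10] → 'ppp'; at [13:14] → 'y'.
With no groups in the pattern, `findall` gives back each whole match — 2 here.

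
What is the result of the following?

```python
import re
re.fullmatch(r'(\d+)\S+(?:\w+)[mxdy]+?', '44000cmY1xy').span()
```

(0, 11)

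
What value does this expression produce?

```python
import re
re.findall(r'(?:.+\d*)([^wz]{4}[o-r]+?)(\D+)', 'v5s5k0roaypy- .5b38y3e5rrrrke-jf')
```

[('5rrrr', 'ke-jf')]

The pattern matches one or more of any character, then zero or more of a digit (non-capturing group); then exactly 4 of any character except [wz], then one or more of a character in [o-r] (lazy) (captured); then one or more of a non-digit (captured).
Scanning left to right: at [0:32] match 'v5s5k0roaypy- .5b38y3e5rrrrke-jf', groups = ('5rrrr', 'ke-jf').
`findall` packs the 2 group values into a tuple for every match.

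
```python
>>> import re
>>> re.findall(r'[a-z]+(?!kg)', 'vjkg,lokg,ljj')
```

['vjkg', 'lokg', 'ljj']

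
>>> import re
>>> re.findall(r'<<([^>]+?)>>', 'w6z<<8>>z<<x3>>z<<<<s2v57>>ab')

One capturing group, so `findall` returns just the captured substring from each match — 3 in all.

['8', 'x3', '<<s2v57']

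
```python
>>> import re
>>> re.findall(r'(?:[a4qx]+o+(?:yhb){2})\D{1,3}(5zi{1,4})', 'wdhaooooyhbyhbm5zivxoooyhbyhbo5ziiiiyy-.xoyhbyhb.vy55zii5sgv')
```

Pattern: one or more of one of [a4qx], then one or more of a literal 'o', then the literal 'yhb' repeated 2 times (non-capturing group); then 1 to 3 of a non-digit; then the literal '5z', then 1 to 4 of the literal 'i' (captured).
Scanning left to right: at [3:18] match 'aooooyhbyhbm5zi', group 1 = '5zi'; at [19:36] match 'xoooyhbyhbo5ziiii', group 1 = '5ziiii'.
With a single group, `findall` returns only what that group captured — 2 items.

['5zi', '5ziiii']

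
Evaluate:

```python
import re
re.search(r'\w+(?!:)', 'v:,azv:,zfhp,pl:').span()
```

(3, 5)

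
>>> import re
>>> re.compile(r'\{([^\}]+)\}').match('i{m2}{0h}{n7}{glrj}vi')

None

`re.match` won't scan ahead — the pattern has to work from the very first character.
Here the string doesn't start with a match, so the call returns None.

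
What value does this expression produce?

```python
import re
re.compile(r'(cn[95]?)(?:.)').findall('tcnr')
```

['cn']

This matches the literal 'cn', then optionally one of [95] (captured); then any character (non-capturing group).
Walking the string: at [1:4] match 'cnr', group 1 = 'cn'.
One capturing group, so `findall` returns just the captured substring from the one match — 1 in all.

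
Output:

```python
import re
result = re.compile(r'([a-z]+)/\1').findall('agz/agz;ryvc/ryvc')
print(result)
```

['agz', 'ryvc']

A backreference is literal: `\1` must see the identical characters the first group matched.
With a single group, `findall` returns only what that group captured — 2 items.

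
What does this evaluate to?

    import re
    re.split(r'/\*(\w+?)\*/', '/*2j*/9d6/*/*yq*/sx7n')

['', '2j', '9d6/*', 'yq', 'sx7n']

Matches to split on: at [0:6] → '/*2j*/'; at [11:17] → '/*yq*/'.
Because the pattern has a capturing group, `split` also inserts each captured text between the pieces.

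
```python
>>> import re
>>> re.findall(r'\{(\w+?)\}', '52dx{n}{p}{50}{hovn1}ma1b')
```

['n', 'p', '50', 'hovn1']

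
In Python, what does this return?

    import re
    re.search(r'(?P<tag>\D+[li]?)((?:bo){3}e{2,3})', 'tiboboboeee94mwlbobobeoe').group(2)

'boboboeee'

Pattern: one or more of a non-digit, then optionally one of [li] (captured as 'tag'); then the literal 'bo' repeated 3 times, then 2 to 3 of the literal 'e' (captured).
`re.search` scans for the first position where the pattern succeeds.
The match spans [0:11] → 'tiboboboeee'.
Captured: group 1 = 'ti', group 2 = 'boboboeee'.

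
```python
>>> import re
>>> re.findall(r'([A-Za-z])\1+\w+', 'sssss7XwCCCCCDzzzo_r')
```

['s']

The backreference `\1` re-matches whatever the first group consumed, character for character.
With a single group, `findall` returns only what that group captured — 1 item.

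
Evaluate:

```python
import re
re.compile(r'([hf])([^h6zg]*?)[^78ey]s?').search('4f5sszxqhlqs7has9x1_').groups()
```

('f', '')

The match spans [1:4] → 'f5s'.
Captured: group 1 = 'f', group 2 = ''.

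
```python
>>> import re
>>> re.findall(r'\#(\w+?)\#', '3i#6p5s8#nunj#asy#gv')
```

Walking the string: at [2:9] match '#6p5s8#', group 1 = '6p5s8'; at [13:18] match '#asy#', group 1 = 'asy'.
With a single group, `findall` returns only what that group captured — 2 items.

['6p5s8', 'asy']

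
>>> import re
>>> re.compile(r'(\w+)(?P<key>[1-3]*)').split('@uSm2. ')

Because the pattern has a capturing group, `split` also inserts each captured text between the pieces.

['@', 'uSm2', '', '. ']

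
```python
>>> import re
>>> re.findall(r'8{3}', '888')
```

['888']

The pattern matches exactly 3 of a literal '8'.
Matches: at [0:3] → '888'.
`findall` yields the raw match text (1 of them) because the pattern has no groups.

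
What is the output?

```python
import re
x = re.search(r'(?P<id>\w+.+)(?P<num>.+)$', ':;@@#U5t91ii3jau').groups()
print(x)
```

('U5t91ii3ja', 'u')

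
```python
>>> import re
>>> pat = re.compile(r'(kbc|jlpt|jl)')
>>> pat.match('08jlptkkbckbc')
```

None

`re.match` won't scan ahead — the pattern has to work from the very first character.
Here the string doesn't start with a match, so the call returns None.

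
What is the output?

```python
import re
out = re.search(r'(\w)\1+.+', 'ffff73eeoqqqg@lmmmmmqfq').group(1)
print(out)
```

f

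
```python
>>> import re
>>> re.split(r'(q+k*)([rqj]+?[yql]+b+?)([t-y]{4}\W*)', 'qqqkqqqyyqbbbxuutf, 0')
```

This matches one or more of a literal 'q', then zero or more of the literal 'k' (captured); then one or more of one of [rqj] (lazy), then one or more of one of [yql], then one or more of a literal 'b' (lazy) (captured); then exactly 4 of a character in [t-y], then zero or more of a non-word character (captured).
Matches to split on: at [0:17] → 'qqqkqqqyyqbbbxuut'.
`re.split` interleaves the captured-group text with the surrounding fragments.

['', 'qqqk', 'qqqyyqbbb', 'xuut', 'f, 0']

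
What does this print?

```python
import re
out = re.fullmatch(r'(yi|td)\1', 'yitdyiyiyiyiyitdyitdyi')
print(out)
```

None

`re.fullmatch` requires the pattern to consume the entire string.
Here the pattern can't cover the whole string, so the call returns None.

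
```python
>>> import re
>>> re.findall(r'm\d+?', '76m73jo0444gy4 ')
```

This matches a literal 'm'; then one or more of a digit (lazy).
A `+?`/`*?`/`{m,n}?` starts at its minimum and grows only as far as needed for what follows to match.
Scanning left to right: at [2:4] → 'm7'.
Since nothing is captured, `findall` lists the 1 matched substring directly.

['m7']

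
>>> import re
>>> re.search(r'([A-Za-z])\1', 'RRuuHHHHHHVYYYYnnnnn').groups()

('R',)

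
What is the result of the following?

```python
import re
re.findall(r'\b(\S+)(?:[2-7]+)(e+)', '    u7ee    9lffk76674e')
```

[('u', 'ee'), ('9lffk7667', 'e')]

This matches a word boundary (`\b`, zero-width); then one or more of a non-whitespace character (captured); then one or more of a character in [2-7] (non-capturing group); then one or more of a literal 'e' (captured).
`findall` packs the 2 group values into a tuple for every match.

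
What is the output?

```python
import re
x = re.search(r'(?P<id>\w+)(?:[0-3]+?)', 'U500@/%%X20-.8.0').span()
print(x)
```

(0, 4)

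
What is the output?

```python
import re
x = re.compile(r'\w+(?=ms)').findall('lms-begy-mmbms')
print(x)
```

['l', 'mmb']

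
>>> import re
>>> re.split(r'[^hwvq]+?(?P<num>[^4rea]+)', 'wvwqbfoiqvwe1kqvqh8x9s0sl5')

The pattern matches one or more of any character except [hwvq] (lazy); then one or more of any character except [4rea] (captured as 'num').
A `+?`/`*?`/`{m,n}?` starts at its minimum and grows only as far as needed for what follows to match.
Matches to split on: at [4:11] → 'bfoiqvw'; at [11:26] → 'e1kqvqh8x9s0sl5'.
Because the pattern has a capturing group, `split` also inserts each captured text between the pieces.

['wvwq', 'foiqvw', '', '1kqvqh8x9s0sl5', '']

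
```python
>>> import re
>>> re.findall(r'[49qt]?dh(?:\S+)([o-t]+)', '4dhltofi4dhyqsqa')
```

['q']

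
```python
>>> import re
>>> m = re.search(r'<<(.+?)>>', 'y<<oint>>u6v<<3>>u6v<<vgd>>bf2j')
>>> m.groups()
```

('oint',)

The match spans [1:9] → '<<oint>>'.
Captured: group 1 = 'oint'.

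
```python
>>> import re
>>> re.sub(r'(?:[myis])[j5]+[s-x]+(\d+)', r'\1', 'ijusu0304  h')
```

The pattern matches one of [myis] (non-capturing group); then one or more of one of [j5], then one or more of a character in [s-x]; then one or more of a digit (captured).
Matches: at [0:9] → 'ijusu0304'.
Each match is replaced using the text its own group 1 captured.

'0304  h'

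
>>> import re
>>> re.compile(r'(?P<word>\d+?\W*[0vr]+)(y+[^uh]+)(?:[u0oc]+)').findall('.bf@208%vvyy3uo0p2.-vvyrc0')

[('208%vv', 'yy3'), ('2.-vv', 'yrc')]

The pattern matches one or more of a digit (lazy), then zero or more of a non-word character, then one or more of one of [0vr] (captured as 'word'); then one or more of a literal 'y', then one or more of any character except [uh] (captured); then one or more of one of [u0oc] (non-capturing group).
Multiple groups make `findall` return tuples — one 2-tuple for each match.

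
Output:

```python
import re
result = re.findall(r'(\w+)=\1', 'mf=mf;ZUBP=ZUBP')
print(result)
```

After group 1 captures some text, `\1` only succeeds where that same text appears again.
Scanning left to right: at [0:5] match 'mf=mf', group 1 = 'mf'; at [6:15] match 'ZUBP=ZUBP', group 1 = 'ZUBP'.
One capturing group, so `findall` returns just the captured substring from each match — 2 in all.

['mf', 'ZUBP']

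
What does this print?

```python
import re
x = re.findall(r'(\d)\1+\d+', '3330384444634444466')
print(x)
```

['3']

`\1` is not a pattern — it's the concrete string captured by group 1, re-applied verbatim.
Walking the string: at [0:19] match '3330384444634444466', group 1 = '3'.
Because there's exactly one group, `findall` drops the full match and keeps group 1 from the one hit.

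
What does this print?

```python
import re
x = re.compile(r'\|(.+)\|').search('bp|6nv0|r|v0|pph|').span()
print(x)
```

(2, 17)

The match spans [2:17] → '|6nv0|r|v0|pph|'.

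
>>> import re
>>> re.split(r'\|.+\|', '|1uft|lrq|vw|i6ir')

Each match becomes a cut point; 2 segments remain.

['', 'i6ir']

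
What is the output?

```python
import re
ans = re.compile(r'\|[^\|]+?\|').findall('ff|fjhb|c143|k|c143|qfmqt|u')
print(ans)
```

Matches: at [2:8] → '|fjhb|'; at [12:15] → '|k|'; at [19:26] → '|qfmqt|'.
`findall` yields the raw match text (3 of them) because the pattern has no groups.

['|fjhb|', '|k|', '|qfmqt|']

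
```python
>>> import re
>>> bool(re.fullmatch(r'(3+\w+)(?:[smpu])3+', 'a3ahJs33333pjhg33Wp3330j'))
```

False

The pattern matches one or more of a literal '3', then one or more of a word character (captured); then one of [smpu] (non-capturing group); then one or more of a literal '3'.
`re.fullmatch` requires the pattern to consume the entire string.
Here there's no way to consume every character, so the call returns None, and `bool(None)` is False.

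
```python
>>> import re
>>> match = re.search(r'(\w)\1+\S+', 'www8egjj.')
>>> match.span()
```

(0, 9)

After group 1 captures some text, `\1` only succeeds where that same text appears again.
Unlike `match`, `search` isn't anchored — it looks for the pattern anywhere in the string.
The match spans [0:9] → 'www8egjj.'.
Captured: group 1 = 'w'.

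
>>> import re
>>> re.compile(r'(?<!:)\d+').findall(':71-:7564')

['1', '564']

`(?!…)`/`(?<!…)` only lets a position through if the neighbouring text does NOT match; no characters are consumed.
With no groups in the pattern, `findall` gives back each whole match — 2 here.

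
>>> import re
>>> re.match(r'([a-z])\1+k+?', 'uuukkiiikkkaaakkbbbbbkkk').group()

After group 1 captures some text, `\1` only succeeds where that same text appears again.
`match` is anchored at position 0; if the pattern doesn't fit there, it returns None.
The match spans [0:4] → 'uuuk'.
Captured: group 1 = 'u'.

'uuuk'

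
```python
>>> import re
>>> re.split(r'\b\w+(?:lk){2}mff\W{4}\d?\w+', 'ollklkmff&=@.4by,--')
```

This matches a word boundary (`\b`, zero-width); then one or more of a word character, then the literal 'lk' repeated 2 times, then the literal 'mff'; then exactly 4 of a non-word character, then optionally a digit, then one or more of a word character.
Matches to split on: at [0:16] → 'ollklkmff&=@.4by'.
The string is cut at each match, leaving 2 pieces.

['', ',--']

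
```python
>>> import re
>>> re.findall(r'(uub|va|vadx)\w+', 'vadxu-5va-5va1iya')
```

['va', 'va']

Alternation tries branches left to right and keeps the first one that lets the overall match succeed at that position.
Walking the string: at [0:5] match 'vadxu', group 1 = 'va'; at [11:17] match 'va1iya', group 1 = 'va'.
One capturing group, so `findall` returns just the captured substring from each match — 2 in all.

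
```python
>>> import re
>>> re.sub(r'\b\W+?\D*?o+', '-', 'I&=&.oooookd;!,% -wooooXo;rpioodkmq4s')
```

Lazy quantifiers expand one character at a time until the remainder of the pattern can match.
`sub` substitutes '-' at each match site.

'I-kd-Xo-dkmq4s'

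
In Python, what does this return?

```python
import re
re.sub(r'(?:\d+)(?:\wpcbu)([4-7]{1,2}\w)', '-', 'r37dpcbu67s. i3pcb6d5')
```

Each match is replaced by '-'.

'r-. i3pcb6d5'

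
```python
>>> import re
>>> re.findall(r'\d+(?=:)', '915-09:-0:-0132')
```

['09', '0']

Because the assertion is zero-width, the text it checks is not consumed and won't appear in the result.
Walking the string: at [4:6] → '09'; at [8:9] → '0'.
`findall` yields the raw match text (2 of them) because the pattern has no groups.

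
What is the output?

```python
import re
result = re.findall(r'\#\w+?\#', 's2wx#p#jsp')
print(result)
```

['#p#']

`findall` yields the raw match text (1 of them) because the pattern has no groups.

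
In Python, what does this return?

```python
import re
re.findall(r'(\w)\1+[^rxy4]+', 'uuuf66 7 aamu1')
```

['u']

A backreference is literal: `\1` must see the identical characters the first group matched.
`findall` collects group 1 from the one match (1 total).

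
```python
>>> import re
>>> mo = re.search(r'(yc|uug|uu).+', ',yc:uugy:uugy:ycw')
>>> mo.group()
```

'yc:uugy:uugy:ycw'

`re.search` tries every starting position until one works.
The match spans [1:17] → 'yc:uugy:uugy:ycw'.
Captured: group 1 = 'yc'.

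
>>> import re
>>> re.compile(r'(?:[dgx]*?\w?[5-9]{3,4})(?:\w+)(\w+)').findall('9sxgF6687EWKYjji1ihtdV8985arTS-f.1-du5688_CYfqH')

`findall` collects group 1 from each match (2 total).

['S', 'H']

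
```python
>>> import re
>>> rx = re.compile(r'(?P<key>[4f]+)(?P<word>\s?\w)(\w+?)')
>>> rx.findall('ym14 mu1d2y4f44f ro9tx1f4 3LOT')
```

This matches one or more of one of [4f] (captured as 'key'); then optionally whitespace, then a word character (captured as 'word'); then one or more of a word character (lazy) (captured).
The `?` after the quantifier makes it lazy — it takes as little as possible before letting the rest of the pattern try.
Matches: at [3:7] match '4 mu', groups = ('4', ' m', 'u'); at [11:19] match '4f44f ro', groups = ('4f44f', ' r', 'o'); at [23:28] match 'f4 3L', groups = ('f4', ' 3', 'L').
`findall` packs the 3 group values into a tuple for every match.

[('4', ' m', 'u'), ('4f44f', ' r', 'o'), ('f4', ' 3', 'L')]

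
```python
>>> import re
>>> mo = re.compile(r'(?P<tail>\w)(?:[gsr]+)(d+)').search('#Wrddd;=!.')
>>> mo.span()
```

(1, 6)

This matches a word character (captured as 'tail'); then one or more of one of [gsr] (non-capturing group); then one or more of a literal 'd' (captured).
The match spans [1:6] → 'Wrddd'.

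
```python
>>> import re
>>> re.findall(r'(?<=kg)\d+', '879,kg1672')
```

['1672']

Because the assertion is zero-width, the text it checks is not consumed and won't appear in the result.
Since nothing is captured, `findall` lists the 1 matched substring directly.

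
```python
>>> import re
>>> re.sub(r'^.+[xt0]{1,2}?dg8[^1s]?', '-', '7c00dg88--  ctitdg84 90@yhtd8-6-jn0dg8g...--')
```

'-...--'

This matches anchored at the start of the string; then one or more of any character, then 1 to 2 of one of [xt0] (lazy); then the literal 'dg8', then optionally any character except [1s].
`sub` substitutes '-' at each match site.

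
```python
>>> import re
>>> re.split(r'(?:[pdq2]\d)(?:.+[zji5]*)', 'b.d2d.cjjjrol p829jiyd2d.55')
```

['b.', '']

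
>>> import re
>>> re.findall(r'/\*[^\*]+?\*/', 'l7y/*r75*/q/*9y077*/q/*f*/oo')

Walking the string: at [3:10] → '/*r75*/'; at [11:20] → '/*9y077*/'; at [21:26] → '/*f*/'.
Since nothing is captured, `findall` lists the 3 matched substrings directly.

['/*r75*/', '/*9y077*/', '/*f*/']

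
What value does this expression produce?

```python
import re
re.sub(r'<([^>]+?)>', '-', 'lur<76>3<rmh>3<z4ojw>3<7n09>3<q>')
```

'lur-3-3-3-3-'

`sub` substitutes '-' at each match site.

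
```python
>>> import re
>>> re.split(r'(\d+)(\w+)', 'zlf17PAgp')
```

['zlf', '17', 'PAgp', '']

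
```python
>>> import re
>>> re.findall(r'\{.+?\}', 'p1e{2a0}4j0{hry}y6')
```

['{2a0}', '{hry}']

The `?` after the quantifier makes it lazy — it takes as little as possible before letting the rest of the pattern try.
Walking the string: at [3:8] → '{2a0}'; at [11:16] → '{hry}'.
No capturing groups, so `findall` returns the 2 full match strings.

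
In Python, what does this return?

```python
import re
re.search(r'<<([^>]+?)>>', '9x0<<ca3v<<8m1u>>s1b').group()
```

'<<ca3v<<8m1u>>'

The match spans [3:17] → '<<ca3v<<8m1u>>'.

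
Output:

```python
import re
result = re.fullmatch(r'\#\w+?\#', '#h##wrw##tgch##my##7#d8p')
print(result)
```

None

`re.fullmatch` is like wrapping the pattern in `^…$` (in single-line mode).
Here there's no way to consume every character, so the call returns None.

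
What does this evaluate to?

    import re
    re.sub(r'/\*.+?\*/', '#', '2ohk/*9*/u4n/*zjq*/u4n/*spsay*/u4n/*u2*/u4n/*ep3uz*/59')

'2ohk#u4n#u4n#u4n#u4n#59'

Matches: at [4:9] → '/*9*/'; at [12:19] → '/*zjq*/'; at [22:31] → '/*spsay*/'; at [34:40] → '/*u2*/'; at [43:52] → '/*ep3uz*/'.
`sub` substitutes '#' at each match site.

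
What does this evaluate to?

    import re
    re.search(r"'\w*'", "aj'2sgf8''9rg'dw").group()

"'2sgf8'"

The match spans [2:9] → "'2sgf8'".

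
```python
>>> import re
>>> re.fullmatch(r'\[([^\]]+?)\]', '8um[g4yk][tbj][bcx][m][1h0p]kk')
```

For `fullmatch`, every character of the input must be accounted for by the pattern.
Here the pattern can't cover the whole string, so the call returns None.

None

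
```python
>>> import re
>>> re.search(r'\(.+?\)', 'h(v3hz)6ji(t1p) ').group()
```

Lazy quantifiers expand one character at a time until the remainder of the pattern can match.
`re.search` scans for the first position where the pattern succeeds.
The match spans [1:7] → '(v3hz)'.

'(v3hz)'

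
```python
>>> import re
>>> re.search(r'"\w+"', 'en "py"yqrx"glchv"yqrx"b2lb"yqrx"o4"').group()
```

`search` walks the string left to right and returns the first match it finds.
The match spans [3:7] → '"py"'.

'"py"'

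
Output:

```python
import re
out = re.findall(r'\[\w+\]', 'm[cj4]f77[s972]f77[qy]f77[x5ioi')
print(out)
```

Since nothing is captured, `findall` lists the 3 matched substrings directly.

['[cj4]', '[s972]', '[qy]']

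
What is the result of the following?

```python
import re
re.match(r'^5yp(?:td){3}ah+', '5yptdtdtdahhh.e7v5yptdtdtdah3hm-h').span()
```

(0, 13)

This matches anchored at the start of the string; then the literal '5yp', then the literal 'td' repeated 3 times; then a literal 'a', then one or more of the literal 'h'.
`re.match` only tries the pattern at the start of the string.
The match spans [0:13] → '5yptdtdtdahhh'.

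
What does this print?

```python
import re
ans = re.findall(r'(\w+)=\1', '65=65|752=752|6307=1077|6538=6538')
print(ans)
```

`\1` is not a pattern — it's the concrete string captured by group 1, re-applied verbatim.
`findall` collects group 1 from each match (3 total).

['65', '752', '6538']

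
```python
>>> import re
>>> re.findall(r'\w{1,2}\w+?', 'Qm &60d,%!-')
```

No capturing groups, so `findall` returns the 2 full match strings.

['Qm', '60d']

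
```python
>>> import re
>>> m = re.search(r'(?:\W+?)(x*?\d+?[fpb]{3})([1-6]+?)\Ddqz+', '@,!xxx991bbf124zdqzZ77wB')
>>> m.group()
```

The pattern matches one or more of a non-word character (lazy) (non-capturing group); then zero or more of a literal 'x' (lazy), then one or more of a digit (lazy), then exactly 3 of one of [fpb] (captured); then one or more of a character in [1-6] (lazy) (captured); then a non-digit, then the literal 'dq', then one or more of the literal 'z'.
`re.search` tries every starting position until one works.
The match spans [0:19] → '@,!xxx991bbf124zdqz'.
Captured: group 1 = 'xxx991bbf', group 2 = '124'.

'@,!xxx991bbf124zdqz'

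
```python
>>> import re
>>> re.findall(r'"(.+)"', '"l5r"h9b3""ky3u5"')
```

Scanning left to right: at [0:17] match '"l5r"h9b3""ky3u5"', group 1 = 'l5r"h9b3""ky3u5'.
With a single group, `findall` returns only what that group captured — 1 item.

['l5r"h9b3""ky3u5']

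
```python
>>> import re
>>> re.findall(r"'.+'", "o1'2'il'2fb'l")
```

Matches: at [2:12] → "'2'il'2fb'".
With no groups in the pattern, `findall` gives back each whole match — 1 here.

["'2'il'2fb'"]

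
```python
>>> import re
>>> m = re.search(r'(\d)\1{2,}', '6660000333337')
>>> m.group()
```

`\1` has to match the exact text group 1 already captured.
`re.search` scans for the first position where the pattern succeeds.
The match spans [0:3] → '666'.
Captured: group 1 = '6'.

'666'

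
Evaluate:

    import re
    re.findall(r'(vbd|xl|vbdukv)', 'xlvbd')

`findall` collects group 1 from each match (2 total).

['xl', 'vbd']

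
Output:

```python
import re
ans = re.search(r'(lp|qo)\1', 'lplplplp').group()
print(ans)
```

After group 1 captures some text, `\1` only succeeds where that same text appears again.
Unlike `match`, `search` isn't anchored — it looks for the pattern anywhere in the string.
The match spans [0:4] → 'lplp'.
Captured: group 1 = 'lp'.

lplp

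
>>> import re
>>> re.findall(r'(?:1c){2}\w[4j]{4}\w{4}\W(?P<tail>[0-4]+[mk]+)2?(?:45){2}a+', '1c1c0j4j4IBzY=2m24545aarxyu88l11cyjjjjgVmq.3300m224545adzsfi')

['2m']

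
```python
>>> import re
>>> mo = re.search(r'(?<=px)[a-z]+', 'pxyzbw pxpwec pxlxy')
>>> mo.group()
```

'yzbw'

The positive lookaround only admits positions where the adjacent text matches; those characters stay outside the span.
`re.search` tries every starting position until one works.
The match spans [2:6] → 'yzbw'.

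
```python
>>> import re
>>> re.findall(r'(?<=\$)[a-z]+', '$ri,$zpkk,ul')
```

['ri', 'zpkk']

Lookahead/lookbehind check context without consuming it, so the matched span excludes the asserted characters.
Scanning left to right: at [1:3] → 'ri'; at [5:9] → 'zpkk'.
No capturing groups, so `findall` returns the 2 full match strings.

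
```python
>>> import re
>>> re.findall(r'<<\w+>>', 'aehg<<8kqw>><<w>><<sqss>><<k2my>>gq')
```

['<<8kqw>>', '<<w>>', '<<sqss>>', '<<k2my>>']

Matches: at [4:12] → '<<8kqw>>'; at [12:17] → '<<w>>'; at [17:25] → '<<sqss>>'; at [25:33] → '<<k2my>>'.
Since nothing is captured, `findall` lists the 4 matched substrings directly.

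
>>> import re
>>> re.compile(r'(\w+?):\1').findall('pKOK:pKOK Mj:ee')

['pKOK']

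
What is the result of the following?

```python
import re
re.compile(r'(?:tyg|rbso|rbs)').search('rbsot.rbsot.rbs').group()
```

Branches in `(...|...)` are attempted left-to-right; the first branch that allows the whole pattern to succeed is taken.
The match spans [0:4] → 'rbso'.

'rbso'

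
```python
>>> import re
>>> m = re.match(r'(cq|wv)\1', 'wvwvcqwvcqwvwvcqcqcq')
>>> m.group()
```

`\1` is not a pattern — it's the concrete string captured by group 1, re-applied verbatim.
`re.match` only tries the pattern at the start of the string.
The match spans [0:4] → 'wvwv'.
Captured: group 1 = 'wv'.

'wvwv'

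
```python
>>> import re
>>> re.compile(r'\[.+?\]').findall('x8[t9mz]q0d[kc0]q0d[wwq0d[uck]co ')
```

['[t9mz]', '[kc0]', '[wwq0d[uck]']

Matches: at [2:8] → '[t9mz]'; at [11:16] → '[kc0]'; at [19:30] → '[wwq0d[uck]'.
`findall` yields the raw match text (3 of them) because the pattern has no groups.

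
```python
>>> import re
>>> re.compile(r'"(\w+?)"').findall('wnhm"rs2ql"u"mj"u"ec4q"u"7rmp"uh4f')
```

Scanning left to right: at [4:11] match '"rs2ql"', group 1 = 'rs2ql'; at [12:16] match '"mj"', group 1 = 'mj'; at [17:23] match '"ec4q"', group 1 = 'ec4q'; at [24:30] match '"7rmp"', group 1 = '7rmp'.
`findall` collects group 1 from each match (4 total).

['rs2ql', 'mj', 'ec4q', '7rmp']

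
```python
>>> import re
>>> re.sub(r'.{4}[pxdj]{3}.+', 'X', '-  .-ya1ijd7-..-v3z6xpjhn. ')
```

The pattern matches exactly 4 of any character, then exactly 3 of one of [pxdj]; then one or more of any character.
Matches: at [16:27] → 'v3z6xpjhn. '.
`sub` substitutes 'X' at each match site.

'-  .-ya1ijd7-..-X'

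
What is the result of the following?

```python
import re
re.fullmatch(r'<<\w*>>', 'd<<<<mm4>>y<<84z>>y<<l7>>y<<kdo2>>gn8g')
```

For `fullmatch`, every character of the input must be accounted for by the pattern.
Here there's no way to consume every character, so the call returns None.

None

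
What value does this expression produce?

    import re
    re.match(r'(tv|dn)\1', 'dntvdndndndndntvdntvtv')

None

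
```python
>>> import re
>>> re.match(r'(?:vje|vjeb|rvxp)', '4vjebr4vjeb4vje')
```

None

`re.match` only tries the pattern at the start of the string.
Here the pattern fails at index 0, so the call returns None.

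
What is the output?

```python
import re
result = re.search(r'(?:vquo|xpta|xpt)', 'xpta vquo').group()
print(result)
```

xpta

Alternation tries branches left to right and keeps the first one that lets the overall match succeed at that position.
`search` walks the string left to right and returns the first match it finds.
The match spans [0:4] → 'xpta'.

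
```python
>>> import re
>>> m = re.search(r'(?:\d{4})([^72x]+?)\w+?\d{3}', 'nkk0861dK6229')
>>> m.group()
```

'0861dK622'

With the lazy modifier that quantifier settles for the fewest repetitions that let the rest of the pattern succeed (the atoms after it are unaffected and can still be greedy).
The match spans [3:12] → '0861dK622'.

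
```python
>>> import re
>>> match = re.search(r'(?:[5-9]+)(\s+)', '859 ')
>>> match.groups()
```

(' ',)

This matches one or more of a character in [5-9] (non-capturing group); then one or more of whitespace (captured).
`re.search` tries every starting position until one works.
The match spans [0:4] → '859 '.
Captured: group 1 = ' '.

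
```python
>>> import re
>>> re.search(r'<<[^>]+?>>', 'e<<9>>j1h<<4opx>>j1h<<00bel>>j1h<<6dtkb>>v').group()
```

The match spans [1:6] → '<<9>>'.

'<<9>>'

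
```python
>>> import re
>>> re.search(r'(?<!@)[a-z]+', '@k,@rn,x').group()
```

A negative assertion filters positions out without eating any characters.
The match spans [5:6] → 'n'.

'n'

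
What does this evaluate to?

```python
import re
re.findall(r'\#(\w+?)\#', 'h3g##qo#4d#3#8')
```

['qo', '3']

`findall` collects group 1 from each match (2 total).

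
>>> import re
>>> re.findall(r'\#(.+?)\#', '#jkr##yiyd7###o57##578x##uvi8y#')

Because the quantifier is non-greedy, it stops expanding at the earliest point where the rest of the pattern can succeed.
Because there's exactly one group, `findall` drops the full match and keeps group 1 from each hit.

['jkr', 'yiyd7', '#o57', '578x', 'uvi8y']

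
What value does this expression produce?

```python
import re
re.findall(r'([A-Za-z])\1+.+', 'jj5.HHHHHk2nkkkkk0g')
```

['j']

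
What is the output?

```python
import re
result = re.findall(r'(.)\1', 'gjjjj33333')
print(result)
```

['j', 'j', '3', '3']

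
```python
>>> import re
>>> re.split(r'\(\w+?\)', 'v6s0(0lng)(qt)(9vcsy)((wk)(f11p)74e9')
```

['v6s0', '', '', '(', '', '74e9']

`split` removes every match and returns the 6 fragments in between.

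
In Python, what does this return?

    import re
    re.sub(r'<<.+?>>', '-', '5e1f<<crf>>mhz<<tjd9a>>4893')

Matches: at [4:11] → '<<crf>>'; at [14:23] → '<<tjd9a>>'.
`sub` substitutes '-' at each match site.

'5e1f-mhz-4893'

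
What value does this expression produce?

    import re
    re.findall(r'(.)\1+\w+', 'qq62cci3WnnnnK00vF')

['q']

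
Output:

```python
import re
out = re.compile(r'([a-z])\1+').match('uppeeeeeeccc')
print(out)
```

`match` is anchored at position 0; if the pattern doesn't fit there, it returns None.
Here position 0 doesn't satisfy it, so the call returns None.

None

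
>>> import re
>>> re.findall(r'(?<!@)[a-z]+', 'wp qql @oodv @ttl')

['wp', 'qql', 'odv', 'tl']

A negative assertion filters positions out without eating any characters.
Matches: at [0:2] → 'wp'; at [3:6] → 'qql'; at [9:12] → 'odv'; at [15:17] → 'tl'.
Since nothing is captured, `findall` lists the 4 matched substrings directly.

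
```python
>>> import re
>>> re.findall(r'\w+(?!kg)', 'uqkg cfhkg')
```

The negative lookaround is zero-width — it rules out positions where the adjacent text would match, without consuming anything.
With no groups in the pattern, `findall` gives back each whole match — 2 here.

['uqkg', 'cfhkg']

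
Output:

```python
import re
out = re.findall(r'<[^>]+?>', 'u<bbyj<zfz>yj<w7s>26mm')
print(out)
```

Scanning left to right: at [1:11] → '<bbyj<zfz>'; at [13:18] → '<w7s>'.
`findall` yields the raw match text (2 of them) because the pattern has no groups.

['<bbyj<zfz>', '<w7s>']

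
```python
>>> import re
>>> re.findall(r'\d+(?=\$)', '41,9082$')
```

['9082']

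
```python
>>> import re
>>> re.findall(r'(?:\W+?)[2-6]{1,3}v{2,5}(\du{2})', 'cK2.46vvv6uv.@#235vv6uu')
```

This matches one or more of a non-word character (lazy) (non-capturing group); then 1 to 3 of a character in [2-6], then 2 to 5 of a literal 'v'; then a digit, then exactly 2 of a literal 'u' (captured).
Matches: at [12:23] match '.@#235vv6uu', group 1 = '6uu'.
With a single group, `findall` returns only what that group captured — 1 item.

['6uu']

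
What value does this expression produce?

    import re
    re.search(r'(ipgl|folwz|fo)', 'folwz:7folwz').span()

(0, 5)

The regex engine tests alternatives in the order written; an earlier branch that matches wins even if a later one would match more.
Unlike `match`, `search` isn't anchored — it looks for the pattern anywhere in the string.
The match spans [0:5] → 'folwz'.
Captured: group 1 = 'folwz'.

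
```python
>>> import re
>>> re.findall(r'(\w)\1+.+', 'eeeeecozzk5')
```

A backreference is literal: `\1` must see the identical characters the first group matched.
Walking the string: at [0:11] match 'eeeeecozzk5', group 1 = 'e'.
`findall` collects group 1 from the one match (1 total).

['e']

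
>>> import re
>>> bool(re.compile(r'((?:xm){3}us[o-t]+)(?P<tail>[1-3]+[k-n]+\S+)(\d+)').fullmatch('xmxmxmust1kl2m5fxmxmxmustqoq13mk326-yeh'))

False

`re.fullmatch` requires the pattern to consume the entire string.
Here the string isn't matched end-to-end, so the call returns None, and `bool(None)` is False.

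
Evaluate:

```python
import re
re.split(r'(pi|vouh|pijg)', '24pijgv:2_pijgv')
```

`|` is ordered: at each position the engine commits to the first alternative that works.
Matches to split on: at [2:4] → 'pi'; at [10:12] → 'pi'.
With a capturing group present, the delimiter's captured portion is kept in the result list.

['24', 'pi', 'jgv:2_', 'pi', 'jgv']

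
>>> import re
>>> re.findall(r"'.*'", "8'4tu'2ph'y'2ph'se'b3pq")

["'4tu'2ph'y'2ph'se'"]

Walking the string: at [1:19] → "'4tu'2ph'y'2ph'se'".
`findall` yields the raw match text (1 of them) because the pattern has no groups.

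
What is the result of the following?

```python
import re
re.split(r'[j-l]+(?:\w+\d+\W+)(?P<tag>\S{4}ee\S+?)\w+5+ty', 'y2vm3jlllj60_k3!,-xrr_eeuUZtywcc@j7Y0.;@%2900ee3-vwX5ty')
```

The pattern matches one or more of a character in [j-l]; then one or more of a word character, then one or more of a digit, then one or more of a non-word character (non-capturing group); then exactly 4 of a non-whitespace character, then the literal 'ee', then one or more of a non-whitespace character (lazy) (captured as 'tag'); then one or more of a word character, then one or more of a literal '5', then the literal 'ty'.
Lazy quantifiers expand one character at a time until the remainder of the pattern can match.
Matches to split on: at [5:55] → 'jlllj60_k3!,-xrr_eeuUZtywcc@j7Y0.;@%2900ee3-vwX5ty'.
`re.split` interleaves the captured-group text with the surrounding fragments.

['y2vm3', 'xrr_eeuUZtywcc@j7Y0.;@%2900ee3-', '']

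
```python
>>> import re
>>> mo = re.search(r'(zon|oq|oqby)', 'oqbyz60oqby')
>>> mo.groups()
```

`|` is ordered: at each position the engine commits to the first alternative that works.
Unlike `match`, `search` isn't anchored — it looks for the pattern anywhere in the string.
The match spans [0:2] → 'oq'.
Captured: group 1 = 'oq'.

('oq',)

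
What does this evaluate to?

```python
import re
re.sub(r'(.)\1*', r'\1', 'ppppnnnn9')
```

'pn9'

After group 1 captures some text, `\1` only succeeds where that same text appears again.
Matches: at [0:4] → 'pppp'; at [4:8] → 'nnnn'; at [8:9] → '9'.
Each match is replaced using the text its own group 1 captured.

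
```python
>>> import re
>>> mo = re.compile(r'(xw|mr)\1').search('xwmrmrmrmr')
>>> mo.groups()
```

('mr',)

`\1` has to match the exact text group 1 already captured.
Unlike `match`, `search` isn't anchored — it looks for the pattern anywhere in the string.
The match spans [2:6] → 'mrmr'.
Captured: group 1 = 'mr'.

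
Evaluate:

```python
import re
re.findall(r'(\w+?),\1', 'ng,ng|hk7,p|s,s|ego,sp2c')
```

['ng', 's']

After group 1 captures some text, `\1` only succeeds where that same text appears again.
Matches: at [0:5] match 'ng,ng', group 1 = 'ng'; at [12:15] match 's,s', group 1 = 's'.
Because there's exactly one group, `findall` drops the full match and keeps group 1 from each hit.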